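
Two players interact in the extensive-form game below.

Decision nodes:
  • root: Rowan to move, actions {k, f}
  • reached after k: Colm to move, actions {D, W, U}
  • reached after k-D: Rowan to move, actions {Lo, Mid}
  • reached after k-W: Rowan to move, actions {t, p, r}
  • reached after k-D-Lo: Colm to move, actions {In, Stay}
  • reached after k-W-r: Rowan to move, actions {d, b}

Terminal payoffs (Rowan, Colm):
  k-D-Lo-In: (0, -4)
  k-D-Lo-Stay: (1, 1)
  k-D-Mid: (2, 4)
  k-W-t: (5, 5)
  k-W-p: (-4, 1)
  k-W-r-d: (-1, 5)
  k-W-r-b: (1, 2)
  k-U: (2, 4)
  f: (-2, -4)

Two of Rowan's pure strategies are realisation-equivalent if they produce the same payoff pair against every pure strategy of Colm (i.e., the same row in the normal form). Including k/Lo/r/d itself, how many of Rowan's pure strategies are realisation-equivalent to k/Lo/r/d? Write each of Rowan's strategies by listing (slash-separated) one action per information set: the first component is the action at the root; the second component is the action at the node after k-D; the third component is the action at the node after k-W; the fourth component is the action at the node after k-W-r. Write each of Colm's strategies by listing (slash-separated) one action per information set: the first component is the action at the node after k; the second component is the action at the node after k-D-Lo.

1

Row for k/Lo/r/d (columns D/In, D/Stay, W/In, W/Stay, U/In, U/Stay): (0,-4) (1,1) (-1,5) (-1,5) (2,4) (2,4).
Every one of Rowan's information sets is on the play path for some reply by Colm when Rowan follows k/Lo/r/d.
Changing the action at any of them therefore changes at least one column, so only k/Lo/r/d itself gives this row.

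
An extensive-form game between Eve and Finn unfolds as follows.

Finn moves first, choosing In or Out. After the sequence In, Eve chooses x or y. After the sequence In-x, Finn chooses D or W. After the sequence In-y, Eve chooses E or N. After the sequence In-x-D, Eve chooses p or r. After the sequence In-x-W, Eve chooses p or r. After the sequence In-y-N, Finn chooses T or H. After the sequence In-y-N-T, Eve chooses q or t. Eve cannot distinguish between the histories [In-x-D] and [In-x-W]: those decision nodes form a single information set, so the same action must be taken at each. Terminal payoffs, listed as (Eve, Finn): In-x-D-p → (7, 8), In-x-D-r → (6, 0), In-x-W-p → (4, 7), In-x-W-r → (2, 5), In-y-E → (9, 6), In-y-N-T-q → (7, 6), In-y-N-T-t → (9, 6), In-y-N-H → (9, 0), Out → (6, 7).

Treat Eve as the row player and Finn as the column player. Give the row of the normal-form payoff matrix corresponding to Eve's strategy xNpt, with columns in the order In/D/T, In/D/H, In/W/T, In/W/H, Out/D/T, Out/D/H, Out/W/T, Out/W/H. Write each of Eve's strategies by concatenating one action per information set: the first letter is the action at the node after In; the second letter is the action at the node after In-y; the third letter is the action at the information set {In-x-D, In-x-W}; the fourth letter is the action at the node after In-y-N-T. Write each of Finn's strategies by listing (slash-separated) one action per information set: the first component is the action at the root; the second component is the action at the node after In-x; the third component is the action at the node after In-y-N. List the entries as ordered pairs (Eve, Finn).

(7,8) (7,8) (4,7) (4,7) (6,7) (6,7) (6,7) (6,7)

vs In/D/T: Finn plays In → Eve plays x at [In] → Finn plays D at [In-x] → Eve plays p at [In-x-D] → (7, 8)
vs In/D/H: Finn plays In → Eve plays x at [In] → Finn plays D at [In-x] → Eve plays p at [In-x-D] → (7, 8)
vs In/W/T: Finn plays In → Eve plays x at [In] → Finn plays W at [In-x] → Eve plays p at [In-x-W] → (4, 7)
vs In/W/H: Finn plays In → Eve plays x at [In] → Finn plays W at [In-x] → Eve plays p at [In-x-W] → (4, 7)
vs Out/D/T: Finn plays Out → (6, 7)
vs Out/D/H: Finn plays Out → (6, 7)
vs Out/W/T: Finn plays Out → (6, 7)
vs Out/W/H: Finn plays Out → (6, 7)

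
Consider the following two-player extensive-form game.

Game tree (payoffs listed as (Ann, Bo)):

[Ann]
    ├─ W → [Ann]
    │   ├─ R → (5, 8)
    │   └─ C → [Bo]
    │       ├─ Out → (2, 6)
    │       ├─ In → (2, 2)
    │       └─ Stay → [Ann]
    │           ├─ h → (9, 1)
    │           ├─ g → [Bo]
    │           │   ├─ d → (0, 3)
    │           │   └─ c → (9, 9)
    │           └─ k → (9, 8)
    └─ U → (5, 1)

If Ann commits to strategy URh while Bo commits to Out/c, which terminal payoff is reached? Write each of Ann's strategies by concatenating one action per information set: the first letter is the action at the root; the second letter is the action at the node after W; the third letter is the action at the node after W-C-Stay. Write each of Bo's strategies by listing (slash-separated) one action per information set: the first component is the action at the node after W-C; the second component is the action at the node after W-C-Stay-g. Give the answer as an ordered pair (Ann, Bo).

(5, 1)

Trace the play path from the root:
  Ann plays U
→ terminal payoff (5, 1).
(Ann's choice at the node after W is never reached on this path, so it doesn't affect the outcome.)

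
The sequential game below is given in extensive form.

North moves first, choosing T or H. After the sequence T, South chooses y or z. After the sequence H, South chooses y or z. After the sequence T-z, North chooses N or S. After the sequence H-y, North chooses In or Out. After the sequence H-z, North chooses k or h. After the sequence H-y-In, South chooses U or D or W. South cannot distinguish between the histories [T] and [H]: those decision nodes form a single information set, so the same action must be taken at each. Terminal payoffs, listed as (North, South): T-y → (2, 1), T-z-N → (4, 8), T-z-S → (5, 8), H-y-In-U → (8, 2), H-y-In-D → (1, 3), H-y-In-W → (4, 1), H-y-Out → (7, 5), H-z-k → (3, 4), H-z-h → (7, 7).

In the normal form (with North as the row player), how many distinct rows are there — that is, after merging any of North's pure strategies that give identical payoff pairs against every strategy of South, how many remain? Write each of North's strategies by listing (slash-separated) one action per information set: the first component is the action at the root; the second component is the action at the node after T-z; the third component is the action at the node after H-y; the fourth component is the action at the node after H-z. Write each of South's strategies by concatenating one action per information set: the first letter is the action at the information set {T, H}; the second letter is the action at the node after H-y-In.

North has 16 pure strategies: T/N/In/k, T/N/In/h, T/N/Out/k, T/N/Out/h, T/S/In/k, T/S/In/h, T/S/Out/k, T/S/Out/h, H/N/In/k, H/N/In/h, H/N/Out/k, H/N/Out/h, H/S/In/k, H/S/In/h, H/S/Out/k, H/S/Out/h. Columns: yU, yD, yW, zU, zD, zW.
{T/N/In/k, T/N/In/h, T/N/Out/k, T/N/Out/h} → row (2,1) (2,1) (2,1) (4,8) (4,8) (4,8)
{T/S/In/k, T/S/In/h, T/S/Out/k, T/S/Out/h} → row (2,1) (2,1) (2,1) (5,8) (5,8) (5,8)
{H/N/In/k, H/S/In/k} → row (8,2) (1,3) (4,1) (3,4) (3,4) (3,4)
{H/N/In/h, H/S/In/h} → row (8,2) (1,3) (4,1) (7,7) (7,7) (7,7)
{H/N/Out/k, H/S/Out/k} → row (7,5) (7,5) (7,5) (3,4) (3,4) (3,4)
{H/N/Out/h, H/S/Out/h} → row (7,5) (7,5) (7,5) (7,7) (7,7) (7,7)
That's 6 distinct rows out of 16 strategies.

6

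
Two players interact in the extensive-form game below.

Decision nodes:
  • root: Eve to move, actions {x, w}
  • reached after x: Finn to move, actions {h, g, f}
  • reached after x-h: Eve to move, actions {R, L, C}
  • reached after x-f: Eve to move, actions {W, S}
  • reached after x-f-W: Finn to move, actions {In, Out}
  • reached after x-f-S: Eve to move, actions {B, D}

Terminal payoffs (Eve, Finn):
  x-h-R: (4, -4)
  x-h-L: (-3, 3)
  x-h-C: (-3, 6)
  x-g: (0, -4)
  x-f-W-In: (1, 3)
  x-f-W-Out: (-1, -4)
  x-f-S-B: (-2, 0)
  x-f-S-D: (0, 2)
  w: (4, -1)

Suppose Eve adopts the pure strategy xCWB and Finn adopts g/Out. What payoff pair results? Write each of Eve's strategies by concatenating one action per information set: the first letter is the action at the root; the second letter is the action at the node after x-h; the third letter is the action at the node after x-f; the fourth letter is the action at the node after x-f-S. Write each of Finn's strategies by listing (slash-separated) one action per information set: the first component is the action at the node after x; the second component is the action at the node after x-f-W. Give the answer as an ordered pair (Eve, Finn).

(0, -4)

Trace the play path from the root:
  Eve plays x
  Finn plays g at [x]
→ terminal payoff (0, -4).
(Eve's choice at the node after x-h is never reached on this path, so it doesn't affect the outcome.)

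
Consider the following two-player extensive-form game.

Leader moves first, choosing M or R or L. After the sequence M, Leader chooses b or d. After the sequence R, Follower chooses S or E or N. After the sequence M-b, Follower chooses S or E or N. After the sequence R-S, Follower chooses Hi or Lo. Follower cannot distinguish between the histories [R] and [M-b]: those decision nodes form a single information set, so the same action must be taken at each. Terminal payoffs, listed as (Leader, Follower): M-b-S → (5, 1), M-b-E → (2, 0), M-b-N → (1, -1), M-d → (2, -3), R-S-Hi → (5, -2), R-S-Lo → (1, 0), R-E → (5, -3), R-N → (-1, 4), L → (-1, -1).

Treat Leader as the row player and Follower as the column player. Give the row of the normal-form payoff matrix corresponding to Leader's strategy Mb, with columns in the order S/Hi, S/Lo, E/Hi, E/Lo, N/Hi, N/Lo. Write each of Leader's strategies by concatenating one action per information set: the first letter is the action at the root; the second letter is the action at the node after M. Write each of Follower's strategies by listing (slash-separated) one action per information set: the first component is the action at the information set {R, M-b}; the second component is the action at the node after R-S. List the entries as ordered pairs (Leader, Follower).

vs S/Hi: Leader plays M → Leader plays b at [M] → Follower plays S at [M-b] → (5, 1)
vs S/Lo: Leader plays M → Leader plays b at [M] → Follower plays S at [M-b] → (5, 1)
vs E/Hi: Leader plays M → Leader plays b at [M] → Follower plays E at [M-b] → (2, 0)
vs E/Lo: Leader plays M → Leader plays b at [M] → Follower plays E at [M-b] → (2, 0)
vs N/Hi: Leader plays M → Leader plays b at [M] → Follower plays N at [M-b] → (1, -1)
vs N/Lo: Leader plays M → Leader plays b at [M] → Follower plays N at [M-b] → (1, -1)

(5,1) (5,1) (2,0) (2,0) (1,-1) (1,-1)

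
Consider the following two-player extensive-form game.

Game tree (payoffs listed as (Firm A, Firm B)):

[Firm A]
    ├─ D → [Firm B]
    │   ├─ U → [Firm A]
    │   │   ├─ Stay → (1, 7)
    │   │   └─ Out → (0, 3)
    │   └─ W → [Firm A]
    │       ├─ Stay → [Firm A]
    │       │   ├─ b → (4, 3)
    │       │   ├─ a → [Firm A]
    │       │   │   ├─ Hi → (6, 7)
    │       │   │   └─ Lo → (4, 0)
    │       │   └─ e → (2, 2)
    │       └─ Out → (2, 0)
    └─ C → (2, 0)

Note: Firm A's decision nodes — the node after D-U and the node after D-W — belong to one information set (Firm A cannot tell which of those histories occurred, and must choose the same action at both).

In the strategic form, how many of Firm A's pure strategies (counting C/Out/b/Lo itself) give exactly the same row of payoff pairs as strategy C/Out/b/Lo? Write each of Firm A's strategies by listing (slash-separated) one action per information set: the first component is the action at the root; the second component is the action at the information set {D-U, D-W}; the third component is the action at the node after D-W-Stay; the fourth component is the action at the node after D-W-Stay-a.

Row for C/Out/b/Lo (columns U, W): (2,0) (2,0).
Under C/Out/b/Lo, Firm A's choice at the information set {D-U, D-W} and at the node after D-W-Stay and at the node after D-W-Stay-a can never be reached regardless of what Firm B does, so varying those choices leaves every outcome unchanged.
Holding the reachable choices fixed and varying the unreachable ones freely already gives 2 × 3 × 2 = 12 equivalent strategies.
No other strategy reproduces this row, so those 12 are the full class: C/Stay/b/Hi, C/Stay/b/Lo, C/Stay/a/Hi, C/Stay/a/Lo, C/Stay/e/Hi, C/Stay/e/Lo, C/Out/b/Hi, C/Out/b/Lo, C/Out/a/Hi, C/Out/a/Lo, C/Out/e/Hi, C/Out/e/Lo.

12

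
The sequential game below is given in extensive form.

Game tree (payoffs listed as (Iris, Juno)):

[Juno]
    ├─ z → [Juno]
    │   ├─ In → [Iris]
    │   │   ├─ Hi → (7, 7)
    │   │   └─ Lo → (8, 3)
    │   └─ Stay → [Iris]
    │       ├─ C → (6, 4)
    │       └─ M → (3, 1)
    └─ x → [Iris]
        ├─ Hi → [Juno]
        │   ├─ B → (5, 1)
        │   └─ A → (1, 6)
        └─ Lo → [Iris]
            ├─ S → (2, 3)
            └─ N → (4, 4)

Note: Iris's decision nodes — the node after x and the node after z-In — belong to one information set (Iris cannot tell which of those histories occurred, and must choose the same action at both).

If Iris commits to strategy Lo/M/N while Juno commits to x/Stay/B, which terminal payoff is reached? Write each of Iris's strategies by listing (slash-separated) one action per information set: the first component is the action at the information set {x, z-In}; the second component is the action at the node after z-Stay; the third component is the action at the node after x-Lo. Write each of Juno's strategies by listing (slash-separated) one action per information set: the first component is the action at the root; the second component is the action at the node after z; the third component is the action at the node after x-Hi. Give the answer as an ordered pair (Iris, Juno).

Trace the play path from the root:
  Juno plays x
  Iris plays Lo at [x]
  Iris plays N at [x-Lo]
→ terminal payoff (4, 4).
(Iris's choice at the node after z-Stay is never reached on this path, so it doesn't affect the outcome.)

(4, 4)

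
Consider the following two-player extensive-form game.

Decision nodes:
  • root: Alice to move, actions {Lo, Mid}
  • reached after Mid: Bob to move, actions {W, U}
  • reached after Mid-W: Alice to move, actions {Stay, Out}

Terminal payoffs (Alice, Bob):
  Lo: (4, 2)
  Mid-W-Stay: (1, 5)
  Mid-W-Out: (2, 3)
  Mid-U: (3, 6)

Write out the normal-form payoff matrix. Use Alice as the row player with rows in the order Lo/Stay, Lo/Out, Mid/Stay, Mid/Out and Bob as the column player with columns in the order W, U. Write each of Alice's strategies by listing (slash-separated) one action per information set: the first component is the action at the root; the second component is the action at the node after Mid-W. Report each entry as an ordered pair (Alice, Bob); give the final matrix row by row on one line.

Row Lo/Stay: W→(4,2), U→(4,2)
Row Lo/Out: W→(4,2), U→(4,2)
Row Mid/Stay: W→(1,5), U→(3,6)
Row Mid/Out: W→(2,3), U→(3,6)

Lo/Stay: (4,2) (4,2) | Lo/Out: (4,2) (4,2) | Mid/Stay: (1,5) (3,6) | Mid/Out: (2,3) (3,6)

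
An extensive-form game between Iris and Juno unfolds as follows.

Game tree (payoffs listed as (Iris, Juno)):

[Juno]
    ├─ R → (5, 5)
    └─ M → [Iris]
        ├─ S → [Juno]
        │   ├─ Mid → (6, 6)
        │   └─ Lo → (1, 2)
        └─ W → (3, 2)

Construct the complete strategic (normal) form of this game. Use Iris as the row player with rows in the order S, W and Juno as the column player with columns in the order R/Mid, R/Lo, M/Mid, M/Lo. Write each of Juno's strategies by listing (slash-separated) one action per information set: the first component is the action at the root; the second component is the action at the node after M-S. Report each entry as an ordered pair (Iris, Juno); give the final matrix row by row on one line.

Row S: R/Mid→(5,5), R/Lo→(5,5), M/Mid→(6,6), M/Lo→(1,2)
Row W: R/Mid→(5,5), R/Lo→(5,5), M/Mid→(3,2), M/Lo→(3,2)

S: (5,5) (5,5) (6,6) (1,2) | W: (5,5) (5,5) (3,2) (3,2)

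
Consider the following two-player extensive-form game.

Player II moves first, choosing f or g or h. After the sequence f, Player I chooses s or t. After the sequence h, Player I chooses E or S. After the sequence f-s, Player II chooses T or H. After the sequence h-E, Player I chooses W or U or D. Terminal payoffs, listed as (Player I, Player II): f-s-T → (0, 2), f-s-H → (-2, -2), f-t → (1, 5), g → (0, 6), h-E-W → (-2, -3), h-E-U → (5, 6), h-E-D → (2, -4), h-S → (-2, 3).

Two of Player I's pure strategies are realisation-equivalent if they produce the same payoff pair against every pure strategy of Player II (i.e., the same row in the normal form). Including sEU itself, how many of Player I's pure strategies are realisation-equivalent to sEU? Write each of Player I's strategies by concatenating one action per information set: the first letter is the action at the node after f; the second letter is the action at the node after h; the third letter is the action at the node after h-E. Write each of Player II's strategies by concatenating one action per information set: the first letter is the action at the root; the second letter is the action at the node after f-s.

Row for sEU (columns fT, fH, gT, gH, hT, hH): (0,2) (-2,-2) (0,6) (0,6) (5,6) (5,6).
Every one of Player I's information sets is on the play path for some reply by Player II when Player I follows sEU.
Changing the action at any of them therefore changes at least one column, so only sEU itself gives this row.

1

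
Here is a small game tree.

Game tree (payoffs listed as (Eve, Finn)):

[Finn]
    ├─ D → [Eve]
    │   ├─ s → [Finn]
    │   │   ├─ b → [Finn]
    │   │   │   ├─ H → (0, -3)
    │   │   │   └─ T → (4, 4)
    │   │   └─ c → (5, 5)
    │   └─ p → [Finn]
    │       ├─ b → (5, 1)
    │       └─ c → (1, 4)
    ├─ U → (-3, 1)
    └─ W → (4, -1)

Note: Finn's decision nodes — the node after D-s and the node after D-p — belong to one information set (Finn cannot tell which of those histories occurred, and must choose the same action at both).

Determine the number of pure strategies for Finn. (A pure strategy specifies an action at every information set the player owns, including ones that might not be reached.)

12

Finn owns the root with actions {D, U, W} — three choices.
Finn owns the information set {D-s, D-p} with actions {b, c} — two choices.
Finn owns the node after D-s-b with actions {H, T} — two choices.
A pure strategy fixes one action at each information set independently, so the count is the product 3 × 2 × 2 = 12.
(For reference, Eve has 2 pure strategies, giving a 12×2 normal-form matrix.)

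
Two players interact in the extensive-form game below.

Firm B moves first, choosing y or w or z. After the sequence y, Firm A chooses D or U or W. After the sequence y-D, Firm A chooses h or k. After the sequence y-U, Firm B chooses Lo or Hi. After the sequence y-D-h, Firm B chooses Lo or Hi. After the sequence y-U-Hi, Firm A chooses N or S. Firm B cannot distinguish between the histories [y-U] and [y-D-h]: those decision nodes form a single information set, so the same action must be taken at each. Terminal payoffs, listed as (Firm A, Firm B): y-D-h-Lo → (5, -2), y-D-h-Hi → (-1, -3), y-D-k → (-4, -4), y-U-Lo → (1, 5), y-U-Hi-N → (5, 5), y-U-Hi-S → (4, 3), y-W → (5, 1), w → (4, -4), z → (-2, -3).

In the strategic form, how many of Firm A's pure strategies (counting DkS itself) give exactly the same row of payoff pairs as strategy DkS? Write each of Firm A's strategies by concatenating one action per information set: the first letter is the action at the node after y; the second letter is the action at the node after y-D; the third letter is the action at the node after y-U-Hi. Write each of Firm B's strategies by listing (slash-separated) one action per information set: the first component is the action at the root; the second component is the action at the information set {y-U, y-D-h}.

Row for DkS (columns y/Lo, y/Hi, w/Lo, w/Hi, z/Lo, z/Hi): (-4,-4) (-4,-4) (4,-4) (4,-4) (-2,-3) (-2,-3).
Under DkS, Firm A's choice at the node after y-U-Hi can never be reached regardless of what Firm B does, so varying those choices leaves every outcome unchanged.
Holding the reachable choices fixed and varying the unreachable one freely already gives 2 equivalent strategies.
No other strategy reproduces this row, so those 2 are the full class: DkN, DkS.

2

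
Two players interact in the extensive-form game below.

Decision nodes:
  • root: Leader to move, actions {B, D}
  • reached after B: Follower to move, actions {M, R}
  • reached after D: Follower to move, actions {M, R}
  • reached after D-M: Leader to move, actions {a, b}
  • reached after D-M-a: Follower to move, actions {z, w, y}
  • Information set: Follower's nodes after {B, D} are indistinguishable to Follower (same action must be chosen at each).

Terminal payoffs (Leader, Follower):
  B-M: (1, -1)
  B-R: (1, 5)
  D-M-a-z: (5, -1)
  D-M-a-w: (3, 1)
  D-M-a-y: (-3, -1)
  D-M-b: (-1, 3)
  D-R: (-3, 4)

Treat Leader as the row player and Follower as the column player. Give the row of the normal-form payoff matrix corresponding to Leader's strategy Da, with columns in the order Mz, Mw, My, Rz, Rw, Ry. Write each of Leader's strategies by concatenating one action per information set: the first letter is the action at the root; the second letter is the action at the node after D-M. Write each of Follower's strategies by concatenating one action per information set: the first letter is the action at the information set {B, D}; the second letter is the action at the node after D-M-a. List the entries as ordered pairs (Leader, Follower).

vs Mz: Leader plays D → Follower plays M at [D] → Leader plays a at [D-M] → Follower plays z at [D-M-a] → (5, -1)
vs Mw: Leader plays D → Follower plays M at [D] → Leader plays a at [D-M] → Follower plays w at [D-M-a] → (3, 1)
vs My: Leader plays D → Follower plays M at [D] → Leader plays a at [D-M] → Follower plays y at [D-M-a] → (-3, -1)
vs Rz: Leader plays D → Follower plays R at [D] → (-3, 4)
vs Rw: Leader plays D → Follower plays R at [D] → (-3, 4)
vs Ry: Leader plays D → Follower plays R at [D] → (-3, 4)

(5,-1) (3,1) (-3,-1) (-3,4) (-3,4) (-3,4)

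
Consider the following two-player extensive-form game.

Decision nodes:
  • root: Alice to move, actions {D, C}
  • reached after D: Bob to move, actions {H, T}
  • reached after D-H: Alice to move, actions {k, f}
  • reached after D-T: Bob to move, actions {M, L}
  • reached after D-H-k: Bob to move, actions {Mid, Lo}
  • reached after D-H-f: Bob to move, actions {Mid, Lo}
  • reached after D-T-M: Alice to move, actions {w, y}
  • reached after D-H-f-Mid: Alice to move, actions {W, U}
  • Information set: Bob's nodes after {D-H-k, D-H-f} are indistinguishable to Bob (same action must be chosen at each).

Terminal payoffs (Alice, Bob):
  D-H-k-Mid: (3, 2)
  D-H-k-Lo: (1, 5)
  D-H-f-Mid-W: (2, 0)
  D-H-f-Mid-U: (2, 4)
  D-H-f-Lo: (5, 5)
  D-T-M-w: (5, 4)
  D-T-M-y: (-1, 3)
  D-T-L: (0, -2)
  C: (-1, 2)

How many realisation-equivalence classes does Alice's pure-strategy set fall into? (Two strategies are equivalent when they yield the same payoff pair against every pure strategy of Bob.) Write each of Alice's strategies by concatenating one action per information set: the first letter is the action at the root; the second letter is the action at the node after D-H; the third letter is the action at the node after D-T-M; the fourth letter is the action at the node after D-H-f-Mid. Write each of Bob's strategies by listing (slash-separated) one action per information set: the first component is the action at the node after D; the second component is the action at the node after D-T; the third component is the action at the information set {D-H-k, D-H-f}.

7

Alice has 16 pure strategies: DkwW, DkwU, DkyW, DkyU, DfwW, DfwU, DfyW, DfyU, CkwW, CkwU, CkyW, CkyU, CfwW, CfwU, CfyW, CfyU. Columns: H/M/Mid, H/M/Lo, H/L/Mid, H/L/Lo, T/M/Mid, T/M/Lo, T/L/Mid, T/L/Lo.
{DkwW, DkwU} → row (3,2) (1,5) (3,2) (1,5) (5,4) (5,4) (0,-2) (0,-2)
{DkyW, DkyU} → row (3,2) (1,5) (3,2) (1,5) (-1,3) (-1,3) (0,-2) (0,-2)
{DfwW} → row (2,0) (5,5) (2,0) (5,5) (5,4) (5,4) (0,-2) (0,-2)
{DfwU} → row (2,4) (5,5) (2,4) (5,5) (5,4) (5,4) (0,-2) (0,-2)
{DfyW} → row (2,0) (5,5) (2,0) (5,5) (-1,3) (-1,3) (0,-2) (0,-2)
{DfyU} → row (2,4) (5,5) (2,4) (5,5) (-1,3) (-1,3) (0,-2) (0,-2)
{CkwW, CkwU, CkyW, CkyU, CfwW, CfwU, CfyW, CfyU} → row (-1,2) (-1,2) (-1,2) (-1,2) (-1,2) (-1,2) (-1,2) (-1,2)
That's 7 distinct rows out of 16 strategies.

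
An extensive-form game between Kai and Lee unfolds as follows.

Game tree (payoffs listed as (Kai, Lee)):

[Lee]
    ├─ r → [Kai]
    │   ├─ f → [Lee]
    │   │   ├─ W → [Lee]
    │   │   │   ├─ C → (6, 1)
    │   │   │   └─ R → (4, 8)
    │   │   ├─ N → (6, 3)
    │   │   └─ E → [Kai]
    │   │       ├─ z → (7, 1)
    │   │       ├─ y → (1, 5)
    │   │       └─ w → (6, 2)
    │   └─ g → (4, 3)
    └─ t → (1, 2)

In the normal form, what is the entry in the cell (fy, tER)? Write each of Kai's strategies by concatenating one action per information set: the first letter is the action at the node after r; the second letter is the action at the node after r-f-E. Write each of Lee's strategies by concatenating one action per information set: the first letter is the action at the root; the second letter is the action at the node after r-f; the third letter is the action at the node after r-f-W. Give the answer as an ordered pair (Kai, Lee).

Trace the play path from the root:
  Lee plays t
→ terminal payoff (1, 2).
(Kai's choice at the node after r is never reached on this path, so it doesn't affect the outcome.)

(1, 2)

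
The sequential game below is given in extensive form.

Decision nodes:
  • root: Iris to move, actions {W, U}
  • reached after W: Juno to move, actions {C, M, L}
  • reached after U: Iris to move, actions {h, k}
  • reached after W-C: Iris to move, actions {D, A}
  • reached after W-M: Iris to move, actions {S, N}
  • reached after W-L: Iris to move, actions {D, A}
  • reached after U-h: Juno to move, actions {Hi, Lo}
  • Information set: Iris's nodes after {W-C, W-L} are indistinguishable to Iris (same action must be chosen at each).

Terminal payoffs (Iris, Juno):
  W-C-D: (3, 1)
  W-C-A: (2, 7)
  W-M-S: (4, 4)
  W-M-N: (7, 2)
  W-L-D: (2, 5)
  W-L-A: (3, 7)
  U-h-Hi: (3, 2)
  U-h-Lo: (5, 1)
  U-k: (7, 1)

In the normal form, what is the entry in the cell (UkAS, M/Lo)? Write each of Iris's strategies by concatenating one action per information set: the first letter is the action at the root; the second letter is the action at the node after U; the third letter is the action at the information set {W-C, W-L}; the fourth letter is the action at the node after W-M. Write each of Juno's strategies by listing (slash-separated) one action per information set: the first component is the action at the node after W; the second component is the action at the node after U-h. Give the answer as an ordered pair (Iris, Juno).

(7, 1)

Trace the play path from the root:
  Iris plays U
  Iris plays k at [U]
→ terminal payoff (7, 1).
(Iris's choice at the information set {W-C, W-L} is never reached on this path, so it doesn't affect the outcome.)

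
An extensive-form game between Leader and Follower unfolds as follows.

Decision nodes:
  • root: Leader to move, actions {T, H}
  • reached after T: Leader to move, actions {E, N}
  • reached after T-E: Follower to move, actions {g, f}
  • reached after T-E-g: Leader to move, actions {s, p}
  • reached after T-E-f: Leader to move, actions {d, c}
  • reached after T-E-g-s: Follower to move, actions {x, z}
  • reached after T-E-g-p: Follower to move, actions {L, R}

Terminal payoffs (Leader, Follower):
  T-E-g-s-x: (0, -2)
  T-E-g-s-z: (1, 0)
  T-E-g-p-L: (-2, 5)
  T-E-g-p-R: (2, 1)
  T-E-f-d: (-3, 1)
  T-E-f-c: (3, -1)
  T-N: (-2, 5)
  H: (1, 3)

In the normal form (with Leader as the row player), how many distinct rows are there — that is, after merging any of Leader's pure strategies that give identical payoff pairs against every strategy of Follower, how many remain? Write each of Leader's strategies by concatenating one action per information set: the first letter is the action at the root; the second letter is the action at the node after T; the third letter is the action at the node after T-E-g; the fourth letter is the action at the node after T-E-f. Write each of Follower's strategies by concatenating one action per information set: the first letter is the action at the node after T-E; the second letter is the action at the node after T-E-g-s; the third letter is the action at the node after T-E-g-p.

Leader has 16 pure strategies: TEsd, TEsc, TEpd, TEpc, TNsd, TNsc, TNpd, TNpc, HEsd, HEsc, HEpd, HEpc, HNsd, HNsc, HNpd, HNpc. Columns: gxL, gxR, gzL, gzR, fxL, fxR, fzL, fzR.
{TEsd} → row (0,-2) (0,-2) (1,0) (1,0) (-3,1) (-3,1) (-3,1) (-3,1)
{TEsc} → row (0,-2) (0,-2) (1,0) (1,0) (3,-1) (3,-1) (3,-1) (3,-1)
{TEpd} → row (-2,5) (2,1) (-2,5) (2,1) (-3,1) (-3,1) (-3,1) (-3,1)
{TEpc} → row (-2,5) (2,1) (-2,5) (2,1) (3,-1) (3,-1) (3,-1) (3,-1)
{TNsd, TNsc, TNpd, TNpc} → row (-2,5) (-2,5) (-2,5) (-2,5) (-2,5) (-2,5) (-2,5) (-2,5)
{HEsd, HEsc, HEpd, HEpc, HNsd, HNsc, HNpd, HNpc} → row (1,3) (1,3) (1,3) (1,3) (1,3) (1,3) (1,3) (1,3)
That's 6 distinct rows out of 16 strategies.

6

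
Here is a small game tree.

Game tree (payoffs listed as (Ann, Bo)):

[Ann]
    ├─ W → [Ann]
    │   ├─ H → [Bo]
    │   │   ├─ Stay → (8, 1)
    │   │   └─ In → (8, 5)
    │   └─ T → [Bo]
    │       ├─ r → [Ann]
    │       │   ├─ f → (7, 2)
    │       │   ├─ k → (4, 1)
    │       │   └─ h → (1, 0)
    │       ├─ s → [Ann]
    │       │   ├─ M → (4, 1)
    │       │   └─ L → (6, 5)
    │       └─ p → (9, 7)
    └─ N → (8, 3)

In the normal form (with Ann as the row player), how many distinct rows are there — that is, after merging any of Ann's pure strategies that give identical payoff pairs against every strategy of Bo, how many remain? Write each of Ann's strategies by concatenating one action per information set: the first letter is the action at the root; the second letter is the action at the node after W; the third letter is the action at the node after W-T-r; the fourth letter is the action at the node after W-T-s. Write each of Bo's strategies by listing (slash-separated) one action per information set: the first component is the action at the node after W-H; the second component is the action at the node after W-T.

8

Ann has 24 pure strategies: WHfM, WHfL, WHkM, WHkL, WHhM, WHhL, WTfM, WTfL, WTkM, WTkL, WThM, WThL, NHfM, NHfL, NHkM, NHkL, NHhM, NHhL, NTfM, NTfL, NTkM, NTkL, NThM, NThL. Columns: Stay/r, Stay/s, Stay/p, In/r, In/s, In/p.
{WHfM, WHfL, WHkM, WHkL, WHhM, WHhL} → row (8,1) (8,1) (8,1) (8,5) (8,5) (8,5)
{WTfM} → row (7,2) (4,1) (9,7) (7,2) (4,1) (9,7)
{WTfL} → row (7,2) (6,5) (9,7) (7,2) (6,5) (9,7)
{WTkM} → row (4,1) (4,1) (9,7) (4,1) (4,1) (9,7)
{WTkL} → row (4,1) (6,5) (9,7) (4,1) (6,5) (9,7)
{WThM} → row (1,0) (4,1) (9,7) (1,0) (4,1) (9,7)
{WThL} → row (1,0) (6,5) (9,7) (1,0) (6,5) (9,7)
{NHfM, NHfL, NHkM, NHkL, NHhM, NHhL, NTfM, NTfL, NTkM, NTkL, NThM, NThL} → row (8,3) (8,3) (8,3) (8,3) (8,3) (8,3)
That's 8 distinct rows out of 24 strategies.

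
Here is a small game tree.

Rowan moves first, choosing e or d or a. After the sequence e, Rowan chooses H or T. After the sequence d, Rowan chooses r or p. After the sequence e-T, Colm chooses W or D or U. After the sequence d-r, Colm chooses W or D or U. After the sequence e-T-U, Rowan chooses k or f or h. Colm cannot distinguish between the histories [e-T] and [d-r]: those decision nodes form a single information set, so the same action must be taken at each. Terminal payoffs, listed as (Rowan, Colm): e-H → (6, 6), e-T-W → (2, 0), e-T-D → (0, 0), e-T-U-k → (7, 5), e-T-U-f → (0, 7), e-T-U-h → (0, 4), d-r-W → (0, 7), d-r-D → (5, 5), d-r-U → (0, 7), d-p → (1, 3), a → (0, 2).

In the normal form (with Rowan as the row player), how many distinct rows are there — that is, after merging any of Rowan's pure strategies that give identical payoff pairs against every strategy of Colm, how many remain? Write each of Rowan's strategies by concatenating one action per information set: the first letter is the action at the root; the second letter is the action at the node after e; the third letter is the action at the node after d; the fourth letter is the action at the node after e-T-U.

7

Rowan has 36 pure strategies: eHrk, eHrf, eHrh, eHpk, eHpf, eHph, eTrk, eTrf, eTrh, eTpk, eTpf, eTph, dHrk, dHrf, dHrh, dHpk, dHpf, dHph, dTrk, dTrf, dTrh, dTpk, dTpf, dTph, aHrk, aHrf, aHrh, aHpk, aHpf, aHph, aTrk, aTrf, aTrh, aTpk, aTpf, aTph. Columns: W, D, U.
{eHrk, eHrf, eHrh, eHpk, eHpf, eHph} → row (6,6) (6,6) (6,6)
{eTrk, eTpk} → row (2,0) (0,0) (7,5)
{eTrf, eTpf} → row (2,0) (0,0) (0,7)
{eTrh, eTph} → row (2,0) (0,0) (0,4)
{dHrk, dHrf, dHrh, dTrk, dTrf, dTrh} → row (0,7) (5,5) (0,7)
{dHpk, dHpf, dHph, dTpk, dTpf, dTph} → row (1,3) (1,3) (1,3)
{aHrk, aHrf, aHrh, aHpk, aHpf, aHph, aTrk, aTrf, aTrh, aTpk, aTpf, aTph} → row (0,2) (0,2) (0,2)
That's 7 distinct rows out of 36 strategies.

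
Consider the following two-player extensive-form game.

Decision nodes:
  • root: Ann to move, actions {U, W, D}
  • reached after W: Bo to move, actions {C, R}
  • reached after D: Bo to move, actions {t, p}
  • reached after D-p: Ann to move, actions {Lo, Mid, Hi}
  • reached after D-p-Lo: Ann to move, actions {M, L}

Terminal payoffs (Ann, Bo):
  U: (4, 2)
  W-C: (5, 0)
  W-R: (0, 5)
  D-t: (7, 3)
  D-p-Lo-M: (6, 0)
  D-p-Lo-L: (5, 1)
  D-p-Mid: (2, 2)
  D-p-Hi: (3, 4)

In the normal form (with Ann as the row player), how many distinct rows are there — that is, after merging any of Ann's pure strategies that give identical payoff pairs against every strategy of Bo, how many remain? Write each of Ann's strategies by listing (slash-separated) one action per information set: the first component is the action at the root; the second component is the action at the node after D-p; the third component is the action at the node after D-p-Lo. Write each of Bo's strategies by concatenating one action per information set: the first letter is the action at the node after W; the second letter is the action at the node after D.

Ann has 18 pure strategies: U/Lo/M, U/Lo/L, U/Mid/M, U/Mid/L, U/Hi/M, U/Hi/L, W/Lo/M, W/Lo/L, W/Mid/M, W/Mid/L, W/Hi/M, W/Hi/L, D/Lo/M, D/Lo/L, D/Mid/M, D/Mid/L, D/Hi/M, D/Hi/L. Columns: Ct, Cp, Rt, Rp.
{U/Lo/M, U/Lo/L, U/Mid/M, U/Mid/L, U/Hi/M, U/Hi/L} → row (4,2) (4,2) (4,2) (4,2)
{W/Lo/M, W/Lo/L, W/Mid/M, W/Mid/L, W/Hi/M, W/Hi/L} → row (5,0) (5,0) (0,5) (0,5)
{D/Lo/M} → row (7,3) (6,0) (7,3) (6,0)
{D/Lo/L} → row (7,3) (5,1) (7,3) (5,1)
{D/Mid/M, D/Mid/L} → row (7,3) (2,2) (7,3) (2,2)
{D/Hi/M, D/Hi/L} → row (7,3) (3,4) (7,3) (3,4)
That's 6 distinct rows out of 18 strategies.

6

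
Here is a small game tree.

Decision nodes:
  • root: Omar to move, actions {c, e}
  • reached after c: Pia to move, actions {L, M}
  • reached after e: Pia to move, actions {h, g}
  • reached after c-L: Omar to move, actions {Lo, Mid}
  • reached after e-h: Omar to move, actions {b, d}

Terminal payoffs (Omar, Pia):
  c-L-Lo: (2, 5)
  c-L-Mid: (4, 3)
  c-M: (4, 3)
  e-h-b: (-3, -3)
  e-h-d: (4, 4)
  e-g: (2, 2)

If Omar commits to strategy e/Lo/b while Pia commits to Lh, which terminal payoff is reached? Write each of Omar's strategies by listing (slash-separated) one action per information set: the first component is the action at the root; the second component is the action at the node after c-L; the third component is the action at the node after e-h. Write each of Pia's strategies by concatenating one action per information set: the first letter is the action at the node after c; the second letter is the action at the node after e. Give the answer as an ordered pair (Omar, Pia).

(-3, -3)

Trace the play path from the root:
  Omar plays e
  Pia plays h at [e]
  Omar plays b at [e-h]
→ terminal payoff (-3, -3).
(Omar's choice at the node after c-L is never reached on this path, so it doesn't affect the outcome.)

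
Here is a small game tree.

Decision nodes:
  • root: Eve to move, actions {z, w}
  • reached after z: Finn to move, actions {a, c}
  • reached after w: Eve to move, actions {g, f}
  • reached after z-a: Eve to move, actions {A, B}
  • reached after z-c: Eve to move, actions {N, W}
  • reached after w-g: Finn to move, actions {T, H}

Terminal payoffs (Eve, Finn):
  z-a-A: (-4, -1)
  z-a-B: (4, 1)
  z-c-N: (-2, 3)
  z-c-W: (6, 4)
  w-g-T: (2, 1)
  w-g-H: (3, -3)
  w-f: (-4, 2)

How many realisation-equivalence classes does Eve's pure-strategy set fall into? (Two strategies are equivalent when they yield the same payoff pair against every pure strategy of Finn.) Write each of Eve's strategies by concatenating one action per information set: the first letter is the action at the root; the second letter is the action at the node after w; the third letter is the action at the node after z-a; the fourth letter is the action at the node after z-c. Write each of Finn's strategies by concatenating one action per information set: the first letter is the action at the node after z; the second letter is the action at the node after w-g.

6

Eve has 16 pure strategies: zgAN, zgAW, zgBN, zgBW, zfAN, zfAW, zfBN, zfBW, wgAN, wgAW, wgBN, wgBW, wfAN, wfAW, wfBN, wfBW. Columns: aT, aH, cT, cH.
{zgAN, zfAN} → row (-4,-1) (-4,-1) (-2,3) (-2,3)
{zgAW, zfAW} → row (-4,-1) (-4,-1) (6,4) (6,4)
{zgBN, zfBN} → row (4,1) (4,1) (-2,3) (-2,3)
{zgBW, zfBW} → row (4,1) (4,1) (6,4) (6,4)
{wgAN, wgAW, wgBN, wgBW} → row (2,1) (3,-3) (2,1) (3,-3)
{wfAN, wfAW, wfBN, wfBW} → row (-4,2) (-4,2) (-4,2) (-4,2)
That's 6 distinct rows out of 16 strategies.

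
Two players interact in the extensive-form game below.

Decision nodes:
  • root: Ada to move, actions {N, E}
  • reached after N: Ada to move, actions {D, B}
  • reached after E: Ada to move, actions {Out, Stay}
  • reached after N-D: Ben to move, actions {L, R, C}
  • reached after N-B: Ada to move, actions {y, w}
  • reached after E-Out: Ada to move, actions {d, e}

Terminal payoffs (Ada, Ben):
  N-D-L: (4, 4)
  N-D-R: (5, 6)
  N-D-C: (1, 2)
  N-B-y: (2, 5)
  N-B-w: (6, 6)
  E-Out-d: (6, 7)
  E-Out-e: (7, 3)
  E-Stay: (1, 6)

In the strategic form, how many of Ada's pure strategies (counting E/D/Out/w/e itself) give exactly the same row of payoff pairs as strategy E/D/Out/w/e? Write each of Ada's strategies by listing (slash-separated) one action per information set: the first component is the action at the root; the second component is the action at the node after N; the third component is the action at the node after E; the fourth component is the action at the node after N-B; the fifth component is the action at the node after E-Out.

Row for E/D/Out/w/e (columns L, R, C): (7,3) (7,3) (7,3).
Under E/D/Out/w/e, Ada's choice at the node after N and at the node after N-B can never be reached regardless of what Ben does, so varying those choices leaves every outcome unchanged.
Holding the reachable choices fixed and varying the unreachable ones freely already gives 2 × 2 = 4 equivalent strategies.
No other strategy reproduces this row, so those 4 are the full class: E/D/Out/y/e, E/D/Out/w/e, E/B/Out/y/e, E/B/Out/w/e.

4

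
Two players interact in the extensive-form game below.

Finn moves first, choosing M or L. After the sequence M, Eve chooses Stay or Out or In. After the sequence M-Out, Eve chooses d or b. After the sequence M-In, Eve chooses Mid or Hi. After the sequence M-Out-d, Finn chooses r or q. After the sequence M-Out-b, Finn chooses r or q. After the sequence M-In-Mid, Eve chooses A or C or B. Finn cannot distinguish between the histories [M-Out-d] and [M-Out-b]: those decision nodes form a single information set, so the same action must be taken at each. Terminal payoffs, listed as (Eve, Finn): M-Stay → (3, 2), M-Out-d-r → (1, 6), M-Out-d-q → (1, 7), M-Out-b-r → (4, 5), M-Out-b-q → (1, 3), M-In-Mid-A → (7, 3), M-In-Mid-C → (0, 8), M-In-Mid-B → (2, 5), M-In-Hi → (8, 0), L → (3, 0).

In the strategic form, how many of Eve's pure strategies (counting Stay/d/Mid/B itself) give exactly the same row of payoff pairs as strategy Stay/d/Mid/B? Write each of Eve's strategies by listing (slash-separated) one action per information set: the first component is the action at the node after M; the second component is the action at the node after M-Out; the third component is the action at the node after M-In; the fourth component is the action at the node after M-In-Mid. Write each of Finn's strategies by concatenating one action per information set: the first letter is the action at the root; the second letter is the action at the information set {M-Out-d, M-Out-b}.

Row for Stay/d/Mid/B (columns Mr, Mq, Lr, Lq): (3,2) (3,2) (3,0) (3,0).
Under Stay/d/Mid/B, Eve's choice at the node after M-Out and at the node after M-In and at the node after M-In-Mid can never be reached regardless of what Finn does, so varying those choices leaves every outcome unchanged.
Holding the reachable choices fixed and varying the unreachable ones freely already gives 2 × 2 × 3 = 12 equivalent strategies.
No other strategy reproduces this row, so those 12 are the full class: Stay/d/Mid/A, Stay/d/Mid/C, Stay/d/Mid/B, Stay/d/Hi/A, Stay/d/Hi/C, Stay/d/Hi/B, Stay/b/Mid/A, Stay/b/Mid/C, Stay/b/Mid/B, Stay/b/Hi/A, Stay/b/Hi/C, Stay/b/Hi/B.

12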